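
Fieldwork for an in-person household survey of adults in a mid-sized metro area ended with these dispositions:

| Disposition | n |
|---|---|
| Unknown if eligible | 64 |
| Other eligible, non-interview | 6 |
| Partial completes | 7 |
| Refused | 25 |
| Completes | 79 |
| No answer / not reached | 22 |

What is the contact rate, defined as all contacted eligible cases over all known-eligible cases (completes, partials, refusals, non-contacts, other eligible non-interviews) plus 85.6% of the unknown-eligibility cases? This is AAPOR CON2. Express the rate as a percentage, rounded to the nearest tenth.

Top → 79 + 7 + 25 + 6 = 117
Determined eligible → 79 + 7 + 25 + 22 + 6 = 139
Eligible share of unknowns → 0.8560 × 64 = 54.78
Denom → 139 + 54.78 = 193.78
CON2 = 117 / 193.78 = 0.6038

60.4%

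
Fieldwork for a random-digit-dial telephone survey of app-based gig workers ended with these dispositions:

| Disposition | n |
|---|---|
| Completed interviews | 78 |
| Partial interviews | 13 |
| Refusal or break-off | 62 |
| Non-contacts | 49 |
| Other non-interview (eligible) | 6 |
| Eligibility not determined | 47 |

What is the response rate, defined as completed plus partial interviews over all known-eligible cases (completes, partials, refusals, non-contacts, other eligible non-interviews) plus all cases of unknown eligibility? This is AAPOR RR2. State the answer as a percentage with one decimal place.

35.7%

Top = 78 + 13 = 91
Denom = 78 + 13 + 62 + 49 + 6 + 47 = 255
RR2 = 91 / 255 = 0.3569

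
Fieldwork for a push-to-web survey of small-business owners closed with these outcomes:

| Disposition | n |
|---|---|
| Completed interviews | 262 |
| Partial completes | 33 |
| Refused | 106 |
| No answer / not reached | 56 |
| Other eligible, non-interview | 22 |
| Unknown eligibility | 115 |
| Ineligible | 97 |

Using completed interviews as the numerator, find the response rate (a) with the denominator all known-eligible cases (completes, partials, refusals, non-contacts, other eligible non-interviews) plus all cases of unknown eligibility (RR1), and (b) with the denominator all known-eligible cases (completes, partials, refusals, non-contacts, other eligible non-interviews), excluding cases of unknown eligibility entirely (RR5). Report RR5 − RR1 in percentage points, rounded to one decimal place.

Num = 262
Denom = 262 + 33 + 106 + 56 + 22 + 115 = 594
RR1 = 262 / 594 = 0.4411
Denom = 262 + 33 + 106 + 56 + 22 = 479
RR5 = 262 / 479 = 0.5470
Difference = 54.70 − 44.11 = 10.59 percentage points

10.6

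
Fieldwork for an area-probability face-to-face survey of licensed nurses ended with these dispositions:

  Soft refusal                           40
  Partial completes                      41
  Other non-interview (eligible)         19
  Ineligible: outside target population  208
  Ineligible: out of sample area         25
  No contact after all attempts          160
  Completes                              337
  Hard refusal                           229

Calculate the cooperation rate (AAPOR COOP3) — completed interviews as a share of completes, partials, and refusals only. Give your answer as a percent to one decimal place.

Refusal or break-off = 229 + 40 = 269
Screened out, ineligible = 208 + 25 = 233
Top = 337
Denominator = 337 + 41 + 269 = 647
COOP3 = 337 / 647 = 0.5209

52.1%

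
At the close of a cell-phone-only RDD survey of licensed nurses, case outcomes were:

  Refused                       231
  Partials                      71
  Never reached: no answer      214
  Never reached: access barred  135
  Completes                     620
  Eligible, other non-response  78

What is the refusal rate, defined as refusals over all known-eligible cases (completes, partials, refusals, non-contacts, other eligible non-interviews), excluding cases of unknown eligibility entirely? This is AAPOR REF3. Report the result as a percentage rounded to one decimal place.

No contact after all attempts = 214 + 135 = 349
Top = 231
Denominator = 620 + 71 + 231 + 349 + 78 = 1349
REF3 = 231 / 1349 = 0.1712

17.1%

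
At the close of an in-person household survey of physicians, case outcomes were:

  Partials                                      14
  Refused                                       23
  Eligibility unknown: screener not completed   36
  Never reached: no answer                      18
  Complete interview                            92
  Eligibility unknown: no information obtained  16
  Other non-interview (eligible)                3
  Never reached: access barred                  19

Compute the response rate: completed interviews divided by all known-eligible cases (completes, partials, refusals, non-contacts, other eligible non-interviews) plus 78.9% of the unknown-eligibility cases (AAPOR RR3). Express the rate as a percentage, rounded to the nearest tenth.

43.8%

Non-contacts = 18 + 19 = 37
Unknown eligibility = 36 + 16 = 52
Numerator = 92
Determined eligible = 92 + 14 + 23 + 37 + 3 = 169
Eligible share of unknowns = 0.7890 × 52 = 41.03
Denom = 169 + 41.03 = 210.03
RR3 = 92 / 210.03 = 0.4380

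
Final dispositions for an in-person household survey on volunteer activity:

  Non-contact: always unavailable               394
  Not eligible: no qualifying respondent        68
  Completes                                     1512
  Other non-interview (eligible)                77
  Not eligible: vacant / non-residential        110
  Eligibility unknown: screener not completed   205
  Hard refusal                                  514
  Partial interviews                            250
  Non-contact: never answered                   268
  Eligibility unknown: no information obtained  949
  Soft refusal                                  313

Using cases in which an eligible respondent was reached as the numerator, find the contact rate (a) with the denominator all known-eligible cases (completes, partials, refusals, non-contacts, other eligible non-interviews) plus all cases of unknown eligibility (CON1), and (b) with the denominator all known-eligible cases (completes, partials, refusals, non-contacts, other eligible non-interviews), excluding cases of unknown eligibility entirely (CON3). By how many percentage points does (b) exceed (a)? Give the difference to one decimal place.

Refusals = 514 + 313 = 827
No contact after all attempts = 268 + 394 = 662
Unknown if eligible = 205 + 949 = 1154
Out of scope = 68 + 110 = 178
Num: 1512 + 250 + 827 + 77 = 2666
Base: 1512 + 250 + 827 + 662 + 77 + 1154 = 4482
CON1 = 2666 / 4482 = 0.5948
Base: 1512 + 250 + 827 + 662 + 77 = 3328
CON3 = 2666 / 3328 = 0.8011
Difference = 80.11 − 59.48 = 20.63 percentage points

20.6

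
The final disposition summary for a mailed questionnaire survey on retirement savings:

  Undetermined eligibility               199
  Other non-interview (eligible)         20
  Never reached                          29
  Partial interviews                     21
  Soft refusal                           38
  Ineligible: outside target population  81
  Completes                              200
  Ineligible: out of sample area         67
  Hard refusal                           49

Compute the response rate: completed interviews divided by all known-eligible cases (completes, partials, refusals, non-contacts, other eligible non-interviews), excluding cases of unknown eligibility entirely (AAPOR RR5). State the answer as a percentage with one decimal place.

Refusals = 49 + 38 = 87
Ineligible = 81 + 67 = 148
Num: 200
Denominator: 200 + 21 + 87 + 29 + 20 = 357
RR5 = 200 / 357 = 0.5602

56.0%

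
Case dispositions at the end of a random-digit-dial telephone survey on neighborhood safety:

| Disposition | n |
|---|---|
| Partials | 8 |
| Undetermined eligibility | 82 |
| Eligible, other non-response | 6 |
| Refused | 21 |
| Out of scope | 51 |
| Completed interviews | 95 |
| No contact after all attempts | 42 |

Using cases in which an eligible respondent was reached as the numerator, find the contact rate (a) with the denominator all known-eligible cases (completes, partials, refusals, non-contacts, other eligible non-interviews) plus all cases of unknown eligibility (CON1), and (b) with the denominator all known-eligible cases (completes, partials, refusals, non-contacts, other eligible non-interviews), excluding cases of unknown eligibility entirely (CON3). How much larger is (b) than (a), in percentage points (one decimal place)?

24.4

Top: 95 + 8 + 21 + 6 = 130
Denominator: 95 + 8 + 21 + 42 + 6 + 82 = 254
CON1 = 130 / 254 = 0.5118
Denominator: 95 + 8 + 21 + 42 + 6 = 172
CON3 = 130 / 172 = 0.7558
Difference = 75.58 − 51.18 = 24.40 percentage points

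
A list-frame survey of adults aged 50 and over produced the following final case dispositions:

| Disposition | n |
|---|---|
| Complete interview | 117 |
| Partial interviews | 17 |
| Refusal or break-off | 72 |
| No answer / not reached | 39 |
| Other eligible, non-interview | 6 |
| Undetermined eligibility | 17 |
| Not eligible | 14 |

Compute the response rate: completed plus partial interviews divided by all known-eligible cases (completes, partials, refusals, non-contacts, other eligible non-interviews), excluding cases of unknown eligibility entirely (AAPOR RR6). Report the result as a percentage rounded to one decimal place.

53.4%

Top → 117 + 17 = 134
Denominator → 117 + 17 + 72 + 39 + 6 = 251
RR6 = 134 / 251 = 0.5339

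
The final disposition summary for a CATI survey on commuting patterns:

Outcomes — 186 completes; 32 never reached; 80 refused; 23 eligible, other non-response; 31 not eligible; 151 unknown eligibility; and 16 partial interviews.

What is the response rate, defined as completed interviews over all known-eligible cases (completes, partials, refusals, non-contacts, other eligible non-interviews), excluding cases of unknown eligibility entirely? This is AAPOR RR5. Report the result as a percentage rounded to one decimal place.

Num → 186
Denom → 186 + 16 + 80 + 32 + 23 = 337
RR5 = 186 / 337 = 0.5519

55.2%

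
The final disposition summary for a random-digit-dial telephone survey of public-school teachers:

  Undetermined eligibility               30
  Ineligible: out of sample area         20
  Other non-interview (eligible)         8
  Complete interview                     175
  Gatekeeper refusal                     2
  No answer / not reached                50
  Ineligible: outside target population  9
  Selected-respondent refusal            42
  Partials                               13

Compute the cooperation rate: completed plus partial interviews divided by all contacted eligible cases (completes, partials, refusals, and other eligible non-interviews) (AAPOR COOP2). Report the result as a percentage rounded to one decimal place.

78.3%

Refusal or break-off = 2 + 42 = 44
Ineligible = 9 + 20 = 29
Top = 175 + 13 = 188
Denom = 175 + 13 + 44 + 8 = 240
COOP2 = 188 / 240 = 0.7833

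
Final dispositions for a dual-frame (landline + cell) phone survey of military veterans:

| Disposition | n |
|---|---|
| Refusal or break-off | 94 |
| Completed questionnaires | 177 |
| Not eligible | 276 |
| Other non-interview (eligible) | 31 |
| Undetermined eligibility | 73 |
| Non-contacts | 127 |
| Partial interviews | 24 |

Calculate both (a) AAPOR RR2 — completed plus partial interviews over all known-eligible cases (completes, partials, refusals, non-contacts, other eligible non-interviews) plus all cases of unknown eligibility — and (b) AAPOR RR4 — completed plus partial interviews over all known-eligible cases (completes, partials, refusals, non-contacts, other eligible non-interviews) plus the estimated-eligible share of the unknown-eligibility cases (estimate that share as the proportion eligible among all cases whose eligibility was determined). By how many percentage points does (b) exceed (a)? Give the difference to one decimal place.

Top: 177 + 24 = 201
Base: 177 + 24 + 94 + 127 + 31 + 73 = 526
RR2 = 201 / 526 = 0.3821
Determined eligible: 177 + 24 + 94 + 127 + 31 = 453
e = 453 / (453 + 276) = 453 / 729 = 0.6214
Eligible share of unknowns: 0.6214 × 73 = 45.36
Base: 453 + 45.36 = 498.36
RR4 = 201 / 498.36 = 0.4033
Difference = 40.33 − 38.21 = 2.12 percentage points

2.1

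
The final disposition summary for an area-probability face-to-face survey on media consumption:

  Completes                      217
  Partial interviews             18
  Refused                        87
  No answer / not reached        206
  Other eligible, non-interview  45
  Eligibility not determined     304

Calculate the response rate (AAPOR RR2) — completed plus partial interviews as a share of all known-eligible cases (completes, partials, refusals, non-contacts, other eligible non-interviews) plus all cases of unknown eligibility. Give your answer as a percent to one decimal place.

Numerator → 217 + 18 = 235
Denominator → 217 + 18 + 87 + 206 + 45 + 304 = 877
RR2 = 235 / 877 = 0.2680

26.8%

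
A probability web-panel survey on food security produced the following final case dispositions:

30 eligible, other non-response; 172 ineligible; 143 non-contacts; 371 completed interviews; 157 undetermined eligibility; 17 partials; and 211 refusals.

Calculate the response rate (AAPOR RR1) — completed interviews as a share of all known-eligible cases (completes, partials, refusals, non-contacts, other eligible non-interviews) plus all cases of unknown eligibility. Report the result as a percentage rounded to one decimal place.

39.9%

Num: 371
Base: 371 + 17 + 211 + 143 + 30 + 157 = 929
RR1 = 371 / 929 = 0.3994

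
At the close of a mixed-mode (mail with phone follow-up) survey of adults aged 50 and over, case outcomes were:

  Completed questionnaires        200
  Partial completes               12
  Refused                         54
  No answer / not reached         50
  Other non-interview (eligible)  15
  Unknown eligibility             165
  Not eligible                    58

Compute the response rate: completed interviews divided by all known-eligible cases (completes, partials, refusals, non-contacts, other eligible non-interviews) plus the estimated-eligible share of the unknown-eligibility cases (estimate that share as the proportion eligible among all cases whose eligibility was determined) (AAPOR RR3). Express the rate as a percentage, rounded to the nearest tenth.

42.4%

Top = 200
Determined eligible = 200 + 12 + 54 + 50 + 15 = 331
e = 331 / (331 + 58) = 331 / 389 = 0.8509
Eligible share of unknowns = 0.8509 × 165 = 140.40
Denom = 331 + 140.40 = 471.40
RR3 = 200 / 471.40 = 0.4243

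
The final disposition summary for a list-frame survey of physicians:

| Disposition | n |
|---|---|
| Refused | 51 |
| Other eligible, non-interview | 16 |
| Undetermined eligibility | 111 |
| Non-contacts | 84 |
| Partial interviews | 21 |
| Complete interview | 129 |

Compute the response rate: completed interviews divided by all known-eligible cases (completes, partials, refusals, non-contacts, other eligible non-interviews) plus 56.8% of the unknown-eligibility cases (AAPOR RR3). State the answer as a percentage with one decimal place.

Numerator: 129
Determined eligible: 129 + 21 + 51 + 84 + 16 = 301
Eligible share of unknowns: 0.5680 × 111 = 63.05
Denom: 301 + 63.05 = 364.05
RR3 = 129 / 364.05 = 0.3543

35.4%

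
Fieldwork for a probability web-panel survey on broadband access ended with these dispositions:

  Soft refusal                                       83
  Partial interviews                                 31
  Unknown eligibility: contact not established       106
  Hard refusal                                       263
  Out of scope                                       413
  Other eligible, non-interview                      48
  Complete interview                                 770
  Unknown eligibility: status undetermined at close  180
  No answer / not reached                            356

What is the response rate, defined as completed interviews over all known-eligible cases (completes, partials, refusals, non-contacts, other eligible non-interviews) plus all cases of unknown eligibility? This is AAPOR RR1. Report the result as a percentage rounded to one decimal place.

41.9%

Refusal or break-off = 263 + 83 = 346
Eligibility not determined = 106 + 180 = 286
Top → 770
Denominator → 770 + 31 + 346 + 356 + 48 + 286 = 1837
RR1 = 770 / 1837 = 0.4192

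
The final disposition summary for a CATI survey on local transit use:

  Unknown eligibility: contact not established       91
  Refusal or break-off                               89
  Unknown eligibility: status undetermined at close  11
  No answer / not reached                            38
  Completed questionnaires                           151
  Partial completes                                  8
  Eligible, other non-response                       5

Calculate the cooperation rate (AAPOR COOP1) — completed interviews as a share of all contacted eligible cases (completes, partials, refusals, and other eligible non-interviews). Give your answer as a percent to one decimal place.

59.7%

Unknown eligibility = 91 + 11 = 102
Top = 151
Denominator = 151 + 8 + 89 + 5 = 253
COOP1 = 151 / 253 = 0.5968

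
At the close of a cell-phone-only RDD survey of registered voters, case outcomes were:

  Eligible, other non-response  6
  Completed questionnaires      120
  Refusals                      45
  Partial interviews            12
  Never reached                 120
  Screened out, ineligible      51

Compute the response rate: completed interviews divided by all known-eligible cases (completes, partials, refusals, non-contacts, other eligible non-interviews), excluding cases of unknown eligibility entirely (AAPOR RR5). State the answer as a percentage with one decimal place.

39.6%

Numerator → 120
Base → 120 + 12 + 45 + 120 + 6 = 303
RR5 = 120 / 303 = 0.3960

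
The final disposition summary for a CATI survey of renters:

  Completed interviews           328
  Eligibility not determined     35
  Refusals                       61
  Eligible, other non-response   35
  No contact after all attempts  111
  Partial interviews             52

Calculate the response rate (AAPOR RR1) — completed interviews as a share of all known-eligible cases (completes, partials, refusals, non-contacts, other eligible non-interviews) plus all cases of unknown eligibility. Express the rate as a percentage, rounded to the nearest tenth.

Num = 328
Base = 328 + 52 + 61 + 111 + 35 + 35 = 622
RR1 = 328 / 622 = 0.5273

52.7%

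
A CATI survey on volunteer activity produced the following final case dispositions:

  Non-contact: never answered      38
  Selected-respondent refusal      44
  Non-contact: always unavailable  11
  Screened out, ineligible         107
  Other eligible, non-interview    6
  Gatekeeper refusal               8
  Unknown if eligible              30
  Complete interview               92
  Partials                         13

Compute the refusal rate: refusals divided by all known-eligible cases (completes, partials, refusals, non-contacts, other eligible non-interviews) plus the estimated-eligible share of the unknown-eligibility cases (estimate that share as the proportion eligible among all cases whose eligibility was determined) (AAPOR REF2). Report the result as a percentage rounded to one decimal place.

Refused = 8 + 44 = 52
Non-contacts = 38 + 11 = 49
Top → 52
Determined eligible → 92 + 13 + 52 + 49 + 6 = 212
e = 212 / (212 + 107) = 212 / 319 = 0.6646
Eligible share of unknowns → 0.6646 × 30 = 19.94
Base → 212 + 19.94 = 231.94
REF2 = 52 / 231.94 = 0.2242

22.4%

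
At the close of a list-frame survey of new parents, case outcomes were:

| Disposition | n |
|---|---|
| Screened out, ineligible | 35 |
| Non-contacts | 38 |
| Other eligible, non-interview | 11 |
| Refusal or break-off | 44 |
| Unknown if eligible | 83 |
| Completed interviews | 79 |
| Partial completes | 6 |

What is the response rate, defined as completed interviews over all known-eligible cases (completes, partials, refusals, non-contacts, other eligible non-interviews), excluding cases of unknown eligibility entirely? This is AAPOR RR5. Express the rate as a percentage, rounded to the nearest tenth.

Num → 79
Denom → 79 + 6 + 44 + 38 + 11 = 178
RR5 = 79 / 178 = 0.4438

44.4%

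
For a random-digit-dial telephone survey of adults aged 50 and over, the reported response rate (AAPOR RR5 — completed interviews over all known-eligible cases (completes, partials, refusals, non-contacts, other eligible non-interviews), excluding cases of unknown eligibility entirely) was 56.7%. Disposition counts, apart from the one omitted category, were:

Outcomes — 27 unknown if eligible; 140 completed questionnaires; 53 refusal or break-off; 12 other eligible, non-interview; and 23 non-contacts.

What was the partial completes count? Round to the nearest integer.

19

RR5 = 140 / D = 0.567
D = 140 / 0.567 = 246.9
Other denominator terms total 228
partial completes = 246.9 − 228 ≈ 19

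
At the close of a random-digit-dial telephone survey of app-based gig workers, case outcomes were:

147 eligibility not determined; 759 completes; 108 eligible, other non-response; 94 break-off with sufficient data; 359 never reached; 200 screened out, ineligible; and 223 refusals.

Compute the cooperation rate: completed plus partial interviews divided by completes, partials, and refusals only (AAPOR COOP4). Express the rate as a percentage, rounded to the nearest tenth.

79.3%

Num → 759 + 94 = 853
Denominator → 759 + 94 + 223 = 1076
COOP4 = 853 / 1076 = 0.7928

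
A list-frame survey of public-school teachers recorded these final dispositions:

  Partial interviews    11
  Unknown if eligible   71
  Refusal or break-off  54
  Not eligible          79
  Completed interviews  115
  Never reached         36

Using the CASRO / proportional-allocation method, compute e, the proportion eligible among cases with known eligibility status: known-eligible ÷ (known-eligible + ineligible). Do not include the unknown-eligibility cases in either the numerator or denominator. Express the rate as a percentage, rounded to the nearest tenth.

Determined eligible: 115 + 11 + 54 + 36 = 216
e = 216 / (216 + 79) = 216 / 295 = 0.7322

73.2%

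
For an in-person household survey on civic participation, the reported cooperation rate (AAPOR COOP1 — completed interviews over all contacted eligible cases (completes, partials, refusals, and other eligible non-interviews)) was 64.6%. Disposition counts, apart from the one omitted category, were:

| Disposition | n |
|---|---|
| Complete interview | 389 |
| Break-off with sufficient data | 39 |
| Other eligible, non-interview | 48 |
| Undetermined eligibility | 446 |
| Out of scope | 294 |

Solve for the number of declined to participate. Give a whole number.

126

COOP1 = 389 / D = 0.646
D = 389 / 0.646 = 602.2
Remaining denominator categories sum to 476
declined to participate = 602.2 − 476 ≈ 126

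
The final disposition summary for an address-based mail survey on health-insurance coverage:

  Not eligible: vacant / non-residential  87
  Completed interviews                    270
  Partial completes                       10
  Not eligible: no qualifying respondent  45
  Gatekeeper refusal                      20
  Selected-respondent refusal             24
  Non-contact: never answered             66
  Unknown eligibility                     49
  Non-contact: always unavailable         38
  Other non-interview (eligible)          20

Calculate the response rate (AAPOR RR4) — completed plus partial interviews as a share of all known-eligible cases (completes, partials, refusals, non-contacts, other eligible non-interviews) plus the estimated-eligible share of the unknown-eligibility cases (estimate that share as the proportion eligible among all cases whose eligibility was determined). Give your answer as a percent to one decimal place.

57.6%

Refusals = 20 + 24 = 44
Never reached = 66 + 38 = 104
Screened out, ineligible = 45 + 87 = 132
Top → 270 + 10 = 280
Determined eligible → 270 + 10 + 44 + 104 + 20 = 448
e = 448 / (448 + 132) = 448 / 580 = 0.7724
Estimated eligible among unknowns → 0.7724 × 49 = 37.85
Denom → 448 + 37.85 = 485.85
RR4 = 280 / 485.85 = 0.5763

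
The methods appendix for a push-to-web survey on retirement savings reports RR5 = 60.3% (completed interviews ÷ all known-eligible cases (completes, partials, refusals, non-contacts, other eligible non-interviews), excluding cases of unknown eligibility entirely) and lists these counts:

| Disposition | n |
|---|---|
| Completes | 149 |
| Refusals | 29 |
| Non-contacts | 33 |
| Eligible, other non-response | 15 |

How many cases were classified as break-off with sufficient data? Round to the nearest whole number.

21

RR5 = 149 / D = 0.603
D = 149 / 0.603 = 247.1
Remaining denominator categories sum to 226
break-off with sufficient data = 247.1 − 226 ≈ 21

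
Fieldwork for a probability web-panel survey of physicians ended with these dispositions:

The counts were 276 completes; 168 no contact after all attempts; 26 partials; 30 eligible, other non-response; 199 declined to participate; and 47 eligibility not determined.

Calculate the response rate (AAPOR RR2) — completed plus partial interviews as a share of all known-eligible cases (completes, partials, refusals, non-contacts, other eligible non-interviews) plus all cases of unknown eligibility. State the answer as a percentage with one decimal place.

40.5%

Num → 276 + 26 = 302
Denominator → 276 + 26 + 199 + 168 + 30 + 47 = 746
RR2 = 302 / 746 = 0.4048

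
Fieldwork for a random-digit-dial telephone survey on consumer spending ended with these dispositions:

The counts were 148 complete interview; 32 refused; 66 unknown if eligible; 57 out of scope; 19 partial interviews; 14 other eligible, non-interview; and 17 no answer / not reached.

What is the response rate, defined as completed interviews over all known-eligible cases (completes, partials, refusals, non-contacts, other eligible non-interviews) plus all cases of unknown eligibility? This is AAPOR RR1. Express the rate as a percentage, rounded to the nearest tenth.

Num = 148
Base = 148 + 19 + 32 + 17 + 14 + 66 = 296
RR1 = 148 / 296 = 0.5000

50.0%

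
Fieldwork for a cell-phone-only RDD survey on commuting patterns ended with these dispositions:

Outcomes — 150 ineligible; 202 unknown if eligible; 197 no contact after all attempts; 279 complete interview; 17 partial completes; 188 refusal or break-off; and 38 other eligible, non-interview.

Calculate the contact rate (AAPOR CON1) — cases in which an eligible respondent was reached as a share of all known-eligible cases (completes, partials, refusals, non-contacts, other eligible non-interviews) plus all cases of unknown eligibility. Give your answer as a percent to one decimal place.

56.7%

Numerator: 279 + 17 + 188 + 38 = 522
Denom: 279 + 17 + 188 + 197 + 38 + 202 = 921
CON1 = 522 / 921 = 0.5668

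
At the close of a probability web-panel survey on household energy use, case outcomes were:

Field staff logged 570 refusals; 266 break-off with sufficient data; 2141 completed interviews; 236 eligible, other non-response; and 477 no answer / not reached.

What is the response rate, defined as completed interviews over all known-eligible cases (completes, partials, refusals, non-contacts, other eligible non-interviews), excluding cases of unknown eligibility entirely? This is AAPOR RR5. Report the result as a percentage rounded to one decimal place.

Numerator → 2141
Denom → 2141 + 266 + 570 + 477 + 236 = 3690
RR5 = 2141 / 3690 = 0.5802

58.0%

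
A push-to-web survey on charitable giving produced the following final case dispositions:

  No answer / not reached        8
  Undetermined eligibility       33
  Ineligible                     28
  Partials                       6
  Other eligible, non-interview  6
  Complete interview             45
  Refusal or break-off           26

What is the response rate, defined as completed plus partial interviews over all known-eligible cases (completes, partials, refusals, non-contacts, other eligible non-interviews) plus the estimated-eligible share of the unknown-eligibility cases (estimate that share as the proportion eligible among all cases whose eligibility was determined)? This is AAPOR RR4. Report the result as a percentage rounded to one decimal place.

Num: 45 + 6 = 51
Known eligible: 45 + 6 + 26 + 8 + 6 = 91
e = 91 / (91 + 28) = 91 / 119 = 0.7647
e × U: 0.7647 × 33 = 25.24
Base: 91 + 25.24 = 116.24
RR4 = 51 / 116.24 = 0.4387

43.9%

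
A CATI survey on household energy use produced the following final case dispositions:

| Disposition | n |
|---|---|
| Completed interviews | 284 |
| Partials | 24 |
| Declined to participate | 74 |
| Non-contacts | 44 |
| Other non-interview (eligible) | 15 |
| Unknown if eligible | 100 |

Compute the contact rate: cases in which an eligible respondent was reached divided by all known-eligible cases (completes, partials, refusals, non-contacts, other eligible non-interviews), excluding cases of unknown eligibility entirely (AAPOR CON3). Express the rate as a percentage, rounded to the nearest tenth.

90.0%

Numerator: 284 + 24 + 74 + 15 = 397
Denom: 284 + 24 + 74 + 44 + 15 = 441
CON3 = 397 / 441 = 0.9002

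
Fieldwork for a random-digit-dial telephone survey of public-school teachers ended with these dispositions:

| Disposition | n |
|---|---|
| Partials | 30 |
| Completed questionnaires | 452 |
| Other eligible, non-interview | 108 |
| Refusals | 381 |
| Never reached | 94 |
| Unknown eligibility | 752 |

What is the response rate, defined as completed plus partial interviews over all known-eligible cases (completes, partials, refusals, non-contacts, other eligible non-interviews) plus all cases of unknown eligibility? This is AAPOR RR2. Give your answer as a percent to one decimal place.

Num: 452 + 30 = 482
Denominator: 452 + 30 + 381 + 94 + 108 + 752 = 1817
RR2 = 482 / 1817 = 0.2653

26.5%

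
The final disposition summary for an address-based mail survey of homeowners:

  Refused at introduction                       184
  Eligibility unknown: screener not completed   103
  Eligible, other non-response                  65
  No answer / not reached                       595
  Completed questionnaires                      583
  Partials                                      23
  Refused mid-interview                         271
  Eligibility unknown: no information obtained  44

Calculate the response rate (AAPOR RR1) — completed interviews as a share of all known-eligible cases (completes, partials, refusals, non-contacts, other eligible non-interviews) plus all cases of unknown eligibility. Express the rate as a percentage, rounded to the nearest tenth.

31.2%

Declined to participate = 184 + 271 = 455
Eligibility not determined = 103 + 44 = 147
Top = 583
Base = 583 + 23 + 455 + 595 + 65 + 147 = 1868
RR1 = 583 / 1868 = 0.3121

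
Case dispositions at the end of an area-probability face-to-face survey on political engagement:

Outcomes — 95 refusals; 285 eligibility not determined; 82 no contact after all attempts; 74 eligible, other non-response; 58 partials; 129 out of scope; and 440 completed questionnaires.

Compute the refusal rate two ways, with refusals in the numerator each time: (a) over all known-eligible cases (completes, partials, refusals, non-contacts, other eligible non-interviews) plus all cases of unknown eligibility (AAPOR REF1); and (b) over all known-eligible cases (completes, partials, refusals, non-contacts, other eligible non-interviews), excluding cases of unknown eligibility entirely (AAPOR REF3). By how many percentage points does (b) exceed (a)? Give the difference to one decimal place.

3.5

Numerator = 95
Denom = 440 + 58 + 95 + 82 + 74 + 285 = 1034
REF1 = 95 / 1034 = 0.0919
Denom = 440 + 58 + 95 + 82 + 74 = 749
REF3 = 95 / 749 = 0.1268
Difference = 12.68 − 9.19 = 3.49 percentage points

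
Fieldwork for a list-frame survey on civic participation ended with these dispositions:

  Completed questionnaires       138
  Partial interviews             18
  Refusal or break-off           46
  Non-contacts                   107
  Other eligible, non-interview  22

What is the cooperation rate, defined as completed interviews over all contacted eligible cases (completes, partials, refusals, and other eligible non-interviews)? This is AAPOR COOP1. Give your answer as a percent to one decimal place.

61.6%

Num → 138
Denominator → 138 + 18 + 46 + 22 = 224
COOP1 = 138 / 224 = 0.6161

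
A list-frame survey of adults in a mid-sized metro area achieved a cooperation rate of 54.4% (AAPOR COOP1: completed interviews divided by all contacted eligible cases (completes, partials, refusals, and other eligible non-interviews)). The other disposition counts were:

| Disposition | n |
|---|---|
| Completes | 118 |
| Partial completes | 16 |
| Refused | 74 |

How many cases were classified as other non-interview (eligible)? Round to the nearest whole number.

COOP1 = 118 / D = 0.544
D = 118 / 0.544 = 216.9
Other denominator terms total 208
other non-interview (eligible) = 216.9 − 208 ≈ 9

9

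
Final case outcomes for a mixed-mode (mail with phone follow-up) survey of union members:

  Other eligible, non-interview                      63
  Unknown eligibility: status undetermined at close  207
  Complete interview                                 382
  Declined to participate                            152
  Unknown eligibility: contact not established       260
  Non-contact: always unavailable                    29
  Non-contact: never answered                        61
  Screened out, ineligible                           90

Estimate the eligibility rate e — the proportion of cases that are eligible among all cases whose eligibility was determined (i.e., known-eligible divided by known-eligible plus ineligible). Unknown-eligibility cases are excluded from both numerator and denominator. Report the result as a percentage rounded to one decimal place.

88.4%

No answer / not reached = 61 + 29 = 90
Eligibility not determined = 260 + 207 = 467
Determined eligible → 382 + 152 + 90 + 63 = 687
e = 687 / (687 + 90) = 687 / 777 = 0.8842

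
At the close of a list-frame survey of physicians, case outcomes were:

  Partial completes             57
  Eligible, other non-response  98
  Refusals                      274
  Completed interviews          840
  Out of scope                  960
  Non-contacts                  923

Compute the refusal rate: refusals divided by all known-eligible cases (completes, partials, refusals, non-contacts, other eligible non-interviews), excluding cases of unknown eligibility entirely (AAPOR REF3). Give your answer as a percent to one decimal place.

Num = 274
Denominator = 840 + 57 + 274 + 923 + 98 = 2192
REF3 = 274 / 2192 = 0.1250

12.5%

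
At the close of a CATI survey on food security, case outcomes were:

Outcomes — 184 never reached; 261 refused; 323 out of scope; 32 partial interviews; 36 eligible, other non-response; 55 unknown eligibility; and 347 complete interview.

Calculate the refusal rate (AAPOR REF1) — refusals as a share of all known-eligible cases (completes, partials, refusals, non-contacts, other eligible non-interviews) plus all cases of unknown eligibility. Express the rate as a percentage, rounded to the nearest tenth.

28.5%

Num: 261
Denom: 347 + 32 + 261 + 184 + 36 + 55 = 915
REF1 = 261 / 915 = 0.2852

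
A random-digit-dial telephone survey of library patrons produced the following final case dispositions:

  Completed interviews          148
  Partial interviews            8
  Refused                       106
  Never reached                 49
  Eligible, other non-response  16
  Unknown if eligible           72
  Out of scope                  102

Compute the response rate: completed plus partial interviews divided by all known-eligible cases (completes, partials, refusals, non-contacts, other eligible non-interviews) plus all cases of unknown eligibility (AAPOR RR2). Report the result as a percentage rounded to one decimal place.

39.1%

Top = 148 + 8 = 156
Base = 148 + 8 + 106 + 49 + 16 + 72 = 399
RR2 = 156 / 399 = 0.3910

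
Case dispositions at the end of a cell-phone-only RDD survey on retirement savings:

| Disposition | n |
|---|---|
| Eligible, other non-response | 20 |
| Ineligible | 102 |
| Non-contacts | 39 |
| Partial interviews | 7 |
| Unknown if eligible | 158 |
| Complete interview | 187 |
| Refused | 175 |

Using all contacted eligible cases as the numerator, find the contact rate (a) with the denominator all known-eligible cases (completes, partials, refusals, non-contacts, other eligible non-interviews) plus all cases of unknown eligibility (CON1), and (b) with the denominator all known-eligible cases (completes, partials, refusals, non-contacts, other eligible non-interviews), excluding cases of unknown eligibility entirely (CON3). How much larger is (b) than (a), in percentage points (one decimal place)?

24.5

Num → 187 + 7 + 175 + 20 = 389
Denom → 187 + 7 + 175 + 39 + 20 + 158 = 586
CON1 = 389 / 586 = 0.6638
Denom → 187 + 7 + 175 + 39 + 20 = 428
CON3 = 389 / 428 = 0.9089
Difference = 90.89 − 66.38 = 24.51 percentage points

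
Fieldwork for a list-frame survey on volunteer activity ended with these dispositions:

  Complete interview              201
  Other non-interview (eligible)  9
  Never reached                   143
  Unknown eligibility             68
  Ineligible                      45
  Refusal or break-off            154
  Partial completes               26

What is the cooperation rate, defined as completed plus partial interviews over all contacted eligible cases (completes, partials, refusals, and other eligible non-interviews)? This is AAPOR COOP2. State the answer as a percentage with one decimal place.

Numerator → 201 + 26 = 227
Denom → 201 + 26 + 154 + 9 = 390
COOP2 = 227 / 390 = 0.5821

58.2%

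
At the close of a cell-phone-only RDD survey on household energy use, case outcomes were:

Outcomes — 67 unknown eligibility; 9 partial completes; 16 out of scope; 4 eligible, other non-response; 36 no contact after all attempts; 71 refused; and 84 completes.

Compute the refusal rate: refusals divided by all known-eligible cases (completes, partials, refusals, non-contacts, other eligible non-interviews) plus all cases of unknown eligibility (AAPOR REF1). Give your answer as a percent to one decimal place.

Top = 71
Denominator = 84 + 9 + 71 + 36 + 4 + 67 = 271
REF1 = 71 / 271 = 0.2620

26.2%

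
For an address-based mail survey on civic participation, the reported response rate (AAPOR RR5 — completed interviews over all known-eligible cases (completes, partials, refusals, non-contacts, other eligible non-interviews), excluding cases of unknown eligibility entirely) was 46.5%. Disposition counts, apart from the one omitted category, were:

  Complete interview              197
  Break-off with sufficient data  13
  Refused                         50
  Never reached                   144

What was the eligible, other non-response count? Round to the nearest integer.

20

RR5 = 197 / D = 0.465
D = 197 / 0.465 = 423.7
Remaining denominator categories sum to 404
eligible, other non-response = 423.7 − 404 ≈ 20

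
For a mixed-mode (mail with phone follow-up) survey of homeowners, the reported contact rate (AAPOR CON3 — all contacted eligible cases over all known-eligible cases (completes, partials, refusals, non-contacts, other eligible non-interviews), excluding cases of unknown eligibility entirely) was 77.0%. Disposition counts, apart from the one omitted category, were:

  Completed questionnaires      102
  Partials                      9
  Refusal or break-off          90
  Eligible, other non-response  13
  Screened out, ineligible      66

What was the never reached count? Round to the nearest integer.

64

Numerator: 102 + 9 + 90 + 13 = 214
CON3 = 214 / D = 0.770
D = 214 / 0.770 = 277.9
Remaining denominator categories sum to 214
never reached = 277.9 − 214 ≈ 64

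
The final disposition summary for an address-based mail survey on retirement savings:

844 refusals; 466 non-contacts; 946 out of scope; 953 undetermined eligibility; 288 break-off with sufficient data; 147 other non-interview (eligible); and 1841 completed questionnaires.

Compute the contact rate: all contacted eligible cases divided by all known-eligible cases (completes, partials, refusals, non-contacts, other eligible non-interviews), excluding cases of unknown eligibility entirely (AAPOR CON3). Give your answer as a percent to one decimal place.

Top: 1841 + 288 + 844 + 147 = 3120
Denom: 1841 + 288 + 844 + 466 + 147 = 3586
CON3 = 3120 / 3586 = 0.8701

87.0%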